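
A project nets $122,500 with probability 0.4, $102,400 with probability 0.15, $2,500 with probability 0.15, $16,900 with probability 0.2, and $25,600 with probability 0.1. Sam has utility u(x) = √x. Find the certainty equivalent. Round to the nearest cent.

E[u] = 0.4·√122500 + 0.15·√102400 + 0.15·√2500 + 0.2·√16900 + 0.1·√25600 = 0.4·350 + 0.15·320 + 0.15·50 + 0.2·130 + 0.1·160 = 237.5
CE = (237.5)² = 56406.25

$56,406.25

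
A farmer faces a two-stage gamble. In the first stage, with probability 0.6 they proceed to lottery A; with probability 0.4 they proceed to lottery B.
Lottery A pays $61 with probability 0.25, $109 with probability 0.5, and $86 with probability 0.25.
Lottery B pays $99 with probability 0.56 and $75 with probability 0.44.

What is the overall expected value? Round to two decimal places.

$90.13

EV(A) = 0.25 × 61 + 0.5 × 109 + 0.25 × 86 = 15.25 + 54.5 + 21.5 = 91.25
EV(B) = 0.56 × 99 + 0.44 × 75 = 55.44 + 33 = 88.44
Overall = 0.6 × 91.25 + 0.4 × 88.44 = 54.75 + 35.376 = 90.126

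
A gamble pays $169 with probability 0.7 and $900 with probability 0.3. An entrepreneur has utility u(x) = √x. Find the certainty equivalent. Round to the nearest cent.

E[u] = 0.7·√169 + 0.3·√900 = 0.7·13 + 0.3·30 = 18.1
CE = (18.1)² = 327.61

$327.61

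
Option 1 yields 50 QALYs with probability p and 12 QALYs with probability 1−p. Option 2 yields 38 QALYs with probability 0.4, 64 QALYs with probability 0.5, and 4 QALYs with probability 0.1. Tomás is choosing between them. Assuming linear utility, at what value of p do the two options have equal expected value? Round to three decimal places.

EV(Option 2) = 0.4 × 38 + 0.5 × 64 + 0.1 × 4 = 15.2 + 32 + 0.4 = 47.6
p·50 + (1−p)·12 = 47.6
38p + 12 = 47.6
p = (47.6 − 12) / 38

p = 0.937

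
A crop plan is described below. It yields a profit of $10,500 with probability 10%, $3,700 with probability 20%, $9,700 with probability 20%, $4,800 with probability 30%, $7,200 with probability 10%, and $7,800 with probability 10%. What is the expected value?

EV = 0.1 × 10500 + 0.2 × 3700 + 0.2 × 9700 + 0.3 × 4800 + 0.1 × 7200 + 0.1 × 7800 = 1050 + 740 + 1940 + 1440 + 720 + 780 = 6670

$6,670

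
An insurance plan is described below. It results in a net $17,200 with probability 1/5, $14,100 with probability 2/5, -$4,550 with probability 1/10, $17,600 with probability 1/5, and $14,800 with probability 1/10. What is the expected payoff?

EV = 1/5 × 17200 + 2/5 × 14100 + 1/10 × (-4550) + 1/5 × 17600 + 1/10 × 14800 = 3440 + 5640 − 455 + 3520 + 1480 = 13625

$13,625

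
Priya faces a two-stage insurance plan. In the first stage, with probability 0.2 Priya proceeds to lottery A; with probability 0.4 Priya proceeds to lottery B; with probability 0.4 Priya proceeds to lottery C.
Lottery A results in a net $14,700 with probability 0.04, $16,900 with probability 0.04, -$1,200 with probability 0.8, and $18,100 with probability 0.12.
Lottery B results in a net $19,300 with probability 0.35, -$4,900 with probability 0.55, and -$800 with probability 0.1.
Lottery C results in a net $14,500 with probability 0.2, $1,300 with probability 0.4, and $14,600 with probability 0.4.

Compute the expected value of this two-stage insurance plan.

$5,791.20

EV(A) = 0.04 × 14700 + 0.04 × 16900 + 0.8 × (-1200) + 0.12 × 18100 = 588 + 676 − 960 + 2172 = 2476
EV(B) = 0.35 × 19300 + 0.55 × (-4900) + 0.1 × (-800) = 6755 − 2695 − 80 = 3980
EV(C) = 0.2 × 14500 + 0.4 × 1300 + 0.4 × 14600 = 2900 + 520 + 5840 = 9260
Overall = 0.2 × 2476 + 0.4 × 3980 + 0.4 × 9260 = 495.2 + 1592 + 3704 = 5791.2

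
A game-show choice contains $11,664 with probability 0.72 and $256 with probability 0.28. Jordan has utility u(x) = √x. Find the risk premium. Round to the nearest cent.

$1,706.34

E[u] = 0.72·√11664 + 0.28·√256 = 0.72·108 + 0.28·16 = 82.24
CE = (82.24)² = 6763.4176
Risk premium = EV − CE = 8469.76 − 6763.4176 = 1706.3424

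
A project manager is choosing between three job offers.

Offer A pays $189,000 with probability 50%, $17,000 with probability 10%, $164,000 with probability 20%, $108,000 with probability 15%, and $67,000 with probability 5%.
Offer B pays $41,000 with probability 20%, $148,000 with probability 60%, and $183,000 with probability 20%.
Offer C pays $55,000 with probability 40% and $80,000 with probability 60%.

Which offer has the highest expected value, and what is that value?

Offer A ($148,550)

Offer A = 0.5 × 189000 + 0.1 × 17000 + 0.2 × 164000 + 0.15 × 108000 + 0.05 × 67000 = 94500 + 1700 + 32800 + 16200 + 3350 = 148550
Offer B = 0.2 × 41000 + 0.6 × 148000 + 0.2 × 183000 = 8200 + 88800 + 36600 = 133600
Offer C = 0.4 × 55000 + 0.6 × 80000 = 22000 + 48000 = 70000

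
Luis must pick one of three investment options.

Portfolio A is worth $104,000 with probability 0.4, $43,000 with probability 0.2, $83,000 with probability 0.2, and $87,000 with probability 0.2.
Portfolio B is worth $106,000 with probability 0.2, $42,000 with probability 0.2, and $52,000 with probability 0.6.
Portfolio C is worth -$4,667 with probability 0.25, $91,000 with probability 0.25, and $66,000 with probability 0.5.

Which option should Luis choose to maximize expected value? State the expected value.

Portfolio A = 0.4 × 104000 + 0.2 × 43000 + 0.2 × 83000 + 0.2 × 87000 = 41600 + 8600 + 16600 + 17400 = 84200
Portfolio B = 0.2 × 106000 + 0.2 × 42000 + 0.6 × 52000 = 21200 + 8400 + 31200 = 60800
Portfolio C = 0.25 × (-4667) + 0.25 × 91000 + 0.5 × 66000 = -1166.75 + 22750 + 33000 = 54583.25

Portfolio A ($84,200)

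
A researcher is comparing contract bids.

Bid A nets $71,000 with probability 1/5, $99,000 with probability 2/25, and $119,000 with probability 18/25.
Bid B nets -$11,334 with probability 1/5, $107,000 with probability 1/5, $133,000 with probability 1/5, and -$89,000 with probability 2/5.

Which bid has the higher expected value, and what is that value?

Bid A = 1/5 × 71000 + 2/25 × 99000 + 18/25 × 119000 = 14200 + 7920 + 85680 = 107800
Bid B = 1/5 × (-11334) + 1/5 × 107000 + 1/5 × 133000 + 2/5 × (-89000) = -2266.8 + 21400 + 26600 − 35600 = 10133.2

Bid A ($107,800)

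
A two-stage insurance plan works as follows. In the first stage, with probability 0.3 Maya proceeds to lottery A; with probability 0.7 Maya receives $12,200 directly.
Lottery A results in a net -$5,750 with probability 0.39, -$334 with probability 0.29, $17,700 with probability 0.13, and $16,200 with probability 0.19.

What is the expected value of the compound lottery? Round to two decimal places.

EV(A) = 0.39 × (-5750) + 0.29 × (-334) + 0.13 × 17700 + 0.19 × 16200 = -2242.5 − 96.86 + 2301 + 3078 = 3039.64
Branch B: 12200 (certain)
Overall = 0.3 × 3039.64 + 0.7 × 12200 = 911.892 + 8540 = 9451.892

$9,451.89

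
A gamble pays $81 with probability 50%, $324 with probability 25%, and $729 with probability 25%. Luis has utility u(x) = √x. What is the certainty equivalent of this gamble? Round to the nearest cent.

E[u] = 0.5·√81 + 0.25·√324 + 0.25·√729 = 0.5·9 + 0.25·18 + 0.25·27 = 15.75
CE = (15.75)² = 248.0625

$248.06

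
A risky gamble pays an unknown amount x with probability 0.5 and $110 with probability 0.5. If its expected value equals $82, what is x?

x = $54

0.5·x + 0.5·110 = 82
0.5·x = 82 − 55 = 27
x = 27 / 0.5 = 54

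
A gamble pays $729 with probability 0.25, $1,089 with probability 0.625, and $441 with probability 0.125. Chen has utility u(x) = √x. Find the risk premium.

$18

E[u] = 0.25·√729 + 0.625·√1089 + 0.125·√441 = 0.25·27 + 0.625·33 + 0.125·21 = 30
CE = (30)² = 900
Risk premium = EV − CE = 918 − 900 = 18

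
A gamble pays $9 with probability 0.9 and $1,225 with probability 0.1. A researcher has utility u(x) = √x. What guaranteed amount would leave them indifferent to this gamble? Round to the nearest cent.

E[u] = 0.9·√9 + 0.1·√1225 = 0.9·3 + 0.1·35 = 6.2
CE = (6.2)² = 38.44

$38.44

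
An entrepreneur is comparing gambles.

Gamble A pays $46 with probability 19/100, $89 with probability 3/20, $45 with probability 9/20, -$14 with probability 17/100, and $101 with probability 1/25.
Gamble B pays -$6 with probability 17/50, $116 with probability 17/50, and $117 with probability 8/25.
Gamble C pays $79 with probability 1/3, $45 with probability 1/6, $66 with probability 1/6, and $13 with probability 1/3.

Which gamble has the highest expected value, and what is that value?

Gamble A = 19/100 × 46 + 3/20 × 89 + 9/20 × 45 + 17/100 × (-14) + 1/25 × 101 = 8.74 + 13.35 + 20.25 − 2.38 + 4.04 = 44
Gamble B = 17/50 × (-6) + 17/50 × 116 + 8/25 × 117 = -2.04 + 39.44 + 37.44 = 74.84
Gamble C = 1/3 × 79 + 1/6 × 45 + 1/6 × 66 + 1/3 × 13 = 26.3333 + 7.5 + 11 + 4.3333 = 49.1667

Gamble B ($74.84)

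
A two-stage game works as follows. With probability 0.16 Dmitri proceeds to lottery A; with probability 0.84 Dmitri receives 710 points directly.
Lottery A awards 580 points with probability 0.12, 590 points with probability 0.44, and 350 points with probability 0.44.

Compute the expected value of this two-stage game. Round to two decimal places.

EV(A) = 0.12 × 580 + 0.44 × 590 + 0.44 × 350 = 69.6 + 259.6 + 154 = 483.2
Branch B: 710 (certain)
Overall = 0.16 × 483.2 + 0.84 × 710 = 77.312 + 596.4 = 673.712

673.71 points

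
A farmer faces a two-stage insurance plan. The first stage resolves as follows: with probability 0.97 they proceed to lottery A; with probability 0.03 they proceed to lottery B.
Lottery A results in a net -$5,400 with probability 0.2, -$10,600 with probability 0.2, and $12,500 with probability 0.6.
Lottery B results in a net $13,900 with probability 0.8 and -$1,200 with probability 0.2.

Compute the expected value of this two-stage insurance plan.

$4,497.40

EV(A) = 0.2 × (-5400) + 0.2 × (-10600) + 0.6 × 12500 = -1080 − 2120 + 7500 = 4300
EV(B) = 0.8 × 13900 + 0.2 × (-1200) = 11120 − 240 = 10880
Overall = 0.97 × 4300 + 0.03 × 10880 = 4171 + 326.4 = 4497.4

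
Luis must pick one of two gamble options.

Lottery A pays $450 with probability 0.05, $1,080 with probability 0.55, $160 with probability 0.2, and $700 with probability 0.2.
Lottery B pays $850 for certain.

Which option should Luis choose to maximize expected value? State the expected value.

Lottery B ($850)

Lottery A = 0.05 × 450 + 0.55 × 1080 + 0.2 × 160 + 0.2 × 700 = 22.5 + 594 + 32 + 140 = 788.5
Lottery B: 850 (certain)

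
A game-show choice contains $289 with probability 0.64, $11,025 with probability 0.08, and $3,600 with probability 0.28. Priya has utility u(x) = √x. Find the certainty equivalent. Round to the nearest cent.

E[u] = 0.64·√289 + 0.08·√11025 + 0.28·√3600 = 0.64·17 + 0.08·105 + 0.28·60 = 36.08
CE = (36.08)² = 1301.7664

$1,301.77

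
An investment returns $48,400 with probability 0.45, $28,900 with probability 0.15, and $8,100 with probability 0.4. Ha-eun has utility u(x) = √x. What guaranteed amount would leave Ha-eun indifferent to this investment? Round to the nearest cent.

E[u] = 0.45·√48400 + 0.15·√28900 + 0.4·√8100 = 0.45·220 + 0.15·170 + 0.4·90 = 160.5
CE = (160.5)² = 25760.25

$25,760.25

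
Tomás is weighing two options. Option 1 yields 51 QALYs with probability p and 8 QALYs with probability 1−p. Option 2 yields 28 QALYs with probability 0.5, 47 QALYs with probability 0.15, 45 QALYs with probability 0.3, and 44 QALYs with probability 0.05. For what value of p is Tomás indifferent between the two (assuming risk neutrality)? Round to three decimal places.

EV(Option 2) = 0.5 × 28 + 0.15 × 47 + 0.3 × 45 + 0.05 × 44 = 14 + 7.05 + 13.5 + 2.2 = 36.75
p·51 + (1−p)·8 = 36.75
43p + 8 = 36.75
p = (36.75 − 8) / 43

p = 0.669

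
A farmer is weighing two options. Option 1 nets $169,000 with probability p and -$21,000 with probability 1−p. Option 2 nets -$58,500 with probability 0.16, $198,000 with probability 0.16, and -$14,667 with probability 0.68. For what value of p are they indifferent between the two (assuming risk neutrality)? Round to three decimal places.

p = 0.176

EV(Option 2) = 0.16 × (-58500) + 0.16 × 198000 + 0.68 × (-14667) = -9360 + 31680 − 9973.56 = 12346.44
p·169000 + (1−p)·(-21000) = 12346.44
190000p − 21000 = 12346.44
p = (12346.44 + 21000) / 190000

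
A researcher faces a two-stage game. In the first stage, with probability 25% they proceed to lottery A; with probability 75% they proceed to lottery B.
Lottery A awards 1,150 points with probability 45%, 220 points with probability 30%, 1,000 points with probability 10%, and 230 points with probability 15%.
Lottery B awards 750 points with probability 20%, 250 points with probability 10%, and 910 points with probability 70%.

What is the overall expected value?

EV(A) = 0.45 × 1150 + 0.3 × 220 + 0.1 × 1000 + 0.15 × 230 = 517.5 + 66 + 100 + 34.5 = 718
EV(B) = 0.2 × 750 + 0.1 × 250 + 0.7 × 910 = 150 + 25 + 637 = 812
Overall = 0.25 × 718 + 0.75 × 812 = 179.5 + 609 = 788.5

788.5 points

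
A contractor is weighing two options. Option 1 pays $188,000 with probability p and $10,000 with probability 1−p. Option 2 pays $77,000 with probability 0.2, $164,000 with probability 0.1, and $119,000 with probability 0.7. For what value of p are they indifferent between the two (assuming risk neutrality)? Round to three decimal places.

EV(Option 2) = 0.2 × 77000 + 0.1 × 164000 + 0.7 × 119000 = 15400 + 16400 + 83300 = 115100
p·188000 + (1−p)·10000 = 115100
178000p + 10000 = 115100
p = (115100 − 10000) / 178000

p = 0.590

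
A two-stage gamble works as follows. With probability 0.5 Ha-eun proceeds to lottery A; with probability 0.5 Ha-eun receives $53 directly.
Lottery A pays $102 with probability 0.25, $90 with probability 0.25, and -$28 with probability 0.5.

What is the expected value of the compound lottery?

EV(A) = 0.25 × 102 + 0.25 × 90 + 0.5 × (-28) = 25.5 + 22.5 − 14 = 34
Branch B: 53 (certain)
Overall = 0.5 × 34 + 0.5 × 53 = 17 + 26.5 = 43.5

$43.50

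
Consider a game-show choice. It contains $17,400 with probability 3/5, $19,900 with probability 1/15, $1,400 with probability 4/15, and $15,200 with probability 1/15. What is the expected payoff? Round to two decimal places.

EV = 3/5 × 17400 + 1/15 × 19900 + 4/15 × 1400 + 1/15 × 15200 = 10440 + 1326.6667 + 373.3333 + 1013.3333 = 13153.3333

$13,153.33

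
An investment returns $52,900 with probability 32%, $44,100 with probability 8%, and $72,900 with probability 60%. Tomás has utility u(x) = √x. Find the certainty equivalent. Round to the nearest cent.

$63,705.76

E[u] = 0.32·√52900 + 0.08·√44100 + 0.6·√72900 = 0.32·230 + 0.08·210 + 0.6·270 = 252.4
CE = (252.4)² = 63705.76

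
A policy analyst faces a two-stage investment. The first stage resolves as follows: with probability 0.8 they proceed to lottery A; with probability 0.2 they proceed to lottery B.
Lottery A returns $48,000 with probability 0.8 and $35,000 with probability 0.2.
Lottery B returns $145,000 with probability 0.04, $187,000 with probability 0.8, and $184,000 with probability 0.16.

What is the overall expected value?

$73,288

EV(A) = 0.8 × 48000 + 0.2 × 35000 = 38400 + 7000 = 45400
EV(B) = 0.04 × 145000 + 0.8 × 187000 + 0.16 × 184000 = 5800 + 149600 + 29440 = 184840
Overall = 0.8 × 45400 + 0.2 × 184840 = 36320 + 36968 = 73288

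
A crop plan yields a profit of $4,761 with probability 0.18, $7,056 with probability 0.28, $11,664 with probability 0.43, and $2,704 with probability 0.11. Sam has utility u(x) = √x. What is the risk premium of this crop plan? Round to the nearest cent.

E[u] = 0.18·√4761 + 0.28·√7056 + 0.43·√11664 + 0.11·√2704 = 0.18·69 + 0.28·84 + 0.43·108 + 0.11·52 = 88.1
CE = (88.1)² = 7761.61
Risk premium = EV − CE = 8145.62 − 7761.61 = 384.01

$384.01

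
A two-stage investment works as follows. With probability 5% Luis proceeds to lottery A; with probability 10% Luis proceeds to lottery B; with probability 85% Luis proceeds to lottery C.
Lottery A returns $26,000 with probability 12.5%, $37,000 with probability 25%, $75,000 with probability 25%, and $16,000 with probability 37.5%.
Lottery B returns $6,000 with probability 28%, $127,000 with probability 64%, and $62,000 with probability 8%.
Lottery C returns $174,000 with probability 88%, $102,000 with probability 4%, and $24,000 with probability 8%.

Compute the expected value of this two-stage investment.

EV(A) = 0.125 × 26000 + 0.25 × 37000 + 0.25 × 75000 + 0.375 × 16000 = 3250 + 9250 + 18750 + 6000 = 37250
EV(B) = 0.28 × 6000 + 0.64 × 127000 + 0.08 × 62000 = 1680 + 81280 + 4960 = 87920
EV(C) = 0.88 × 174000 + 0.04 × 102000 + 0.08 × 24000 = 153120 + 4080 + 1920 = 159120
Overall = 0.05 × 37250 + 0.1 × 87920 + 0.85 × 159120 = 1862.5 + 8792 + 135252 = 145906.5

$145,906.50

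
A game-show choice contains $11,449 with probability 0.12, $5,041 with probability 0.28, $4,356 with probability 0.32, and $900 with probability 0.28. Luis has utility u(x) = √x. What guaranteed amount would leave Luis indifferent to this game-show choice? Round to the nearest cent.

$3,873.82

E[u] = 0.12·√11449 + 0.28·√5041 + 0.32·√4356 + 0.28·√900 = 0.12·107 + 0.28·71 + 0.32·66 + 0.28·30 = 62.24
CE = (62.24)² = 3873.8176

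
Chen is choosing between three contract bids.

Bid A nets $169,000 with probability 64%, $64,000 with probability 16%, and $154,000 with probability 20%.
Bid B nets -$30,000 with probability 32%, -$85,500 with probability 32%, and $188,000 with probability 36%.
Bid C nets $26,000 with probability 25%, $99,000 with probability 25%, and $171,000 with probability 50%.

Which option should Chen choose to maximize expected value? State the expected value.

Bid A = 0.64 × 169000 + 0.16 × 64000 + 0.2 × 154000 = 108160 + 10240 + 30800 = 149200
Bid B = 0.32 × (-30000) + 0.32 × (-85500) + 0.36 × 188000 = -9600 − 27360 + 67680 = 30720
Bid C = 0.25 × 26000 + 0.25 × 99000 + 0.5 × 171000 = 6500 + 24750 + 85500 = 116750

Bid A ($149,200)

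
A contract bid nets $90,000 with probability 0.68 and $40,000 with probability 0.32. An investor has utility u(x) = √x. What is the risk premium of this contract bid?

E[u] = 0.68·√90000 + 0.32·√40000 = 0.68·300 + 0.32·200 = 268
CE = (268)² = 71824
Risk premium = EV − CE = 74000 − 71824 = 2176

$2,176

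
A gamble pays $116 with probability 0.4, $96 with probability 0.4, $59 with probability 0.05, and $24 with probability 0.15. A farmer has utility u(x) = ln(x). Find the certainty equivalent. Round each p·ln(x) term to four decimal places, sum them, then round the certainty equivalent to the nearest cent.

$82.08

E[u] = 0.4·ln(116) + 0.4·ln(96) + 0.05·ln(59) + 0.15·ln(24) = 1.9014 + 1.8257 + 0.2039 + 0.4767 = 4.4077
CE = e^4.4077 ≈ 82.08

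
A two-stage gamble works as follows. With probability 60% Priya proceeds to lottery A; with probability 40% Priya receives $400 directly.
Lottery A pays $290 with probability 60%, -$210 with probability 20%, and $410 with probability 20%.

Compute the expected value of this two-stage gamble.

EV(A) = 0.6 × 290 + 0.2 × (-210) + 0.2 × 410 = 174 − 42 + 82 = 214
Branch B: 400 (certain)
Overall = 0.6 × 214 + 0.4 × 400 = 128.4 + 160 = 288.4

$288.40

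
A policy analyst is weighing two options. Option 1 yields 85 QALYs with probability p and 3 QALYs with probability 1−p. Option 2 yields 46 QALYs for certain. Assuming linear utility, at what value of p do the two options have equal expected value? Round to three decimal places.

p = 0.524

p·85 + (1−p)·3 = 46
82p + 3 = 46
p = (46 − 3) / 82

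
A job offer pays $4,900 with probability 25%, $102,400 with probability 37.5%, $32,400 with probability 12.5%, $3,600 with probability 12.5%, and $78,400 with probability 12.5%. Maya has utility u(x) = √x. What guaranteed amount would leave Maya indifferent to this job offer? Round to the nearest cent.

E[u] = 0.25·√4900 + 0.375·√102400 + 0.125·√32400 + 0.125·√3600 + 0.125·√78400 = 0.25·70 + 0.375·320 + 0.125·180 + 0.125·60 + 0.125·280 = 202.5
CE = (202.5)² = 41006.25

$41,006.25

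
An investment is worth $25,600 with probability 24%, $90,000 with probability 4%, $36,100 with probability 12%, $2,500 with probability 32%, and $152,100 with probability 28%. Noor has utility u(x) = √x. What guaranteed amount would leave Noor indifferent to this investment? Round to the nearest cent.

E[u] = 0.24·√25600 + 0.04·√90000 + 0.12·√36100 + 0.32·√2500 + 0.28·√152100 = 0.24·160 + 0.04·300 + 0.12·190 + 0.32·50 + 0.28·390 = 198.4
CE = (198.4)² = 39362.56

$39,362.56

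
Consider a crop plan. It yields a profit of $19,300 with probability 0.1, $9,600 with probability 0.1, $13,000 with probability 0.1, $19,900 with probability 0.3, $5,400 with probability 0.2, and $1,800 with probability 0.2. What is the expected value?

$11,600

EV = 0.1 × 19300 + 0.1 × 9600 + 0.1 × 13000 + 0.3 × 19900 + 0.2 × 5400 + 0.2 × 1800 = 1930 + 960 + 1300 + 5970 + 1080 + 360 = 11600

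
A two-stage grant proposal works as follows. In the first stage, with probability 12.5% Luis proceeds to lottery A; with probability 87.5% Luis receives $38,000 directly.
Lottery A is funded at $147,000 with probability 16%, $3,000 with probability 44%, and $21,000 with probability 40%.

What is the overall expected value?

$37,405

EV(A) = 0.16 × 147000 + 0.44 × 3000 + 0.4 × 21000 = 23520 + 1320 + 8400 = 33240
Branch B: 38000 (certain)
Overall = 0.125 × 33240 + 0.875 × 38000 = 4155 + 33250 = 37405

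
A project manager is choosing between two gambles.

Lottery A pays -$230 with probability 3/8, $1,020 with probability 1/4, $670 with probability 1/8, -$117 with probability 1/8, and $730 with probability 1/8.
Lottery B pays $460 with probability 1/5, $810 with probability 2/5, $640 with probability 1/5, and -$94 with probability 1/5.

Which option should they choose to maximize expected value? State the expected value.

Lottery B ($525.20)

Lottery A = 3/8 × (-230) + 1/4 × 1020 + 1/8 × 670 + 1/8 × (-117) + 1/8 × 730 = -86.25 + 255 + 83.75 − 14.625 + 91.25 = 329.125
Lottery B = 1/5 × 460 + 2/5 × 810 + 1/5 × 640 + 1/5 × (-94) = 92 + 324 + 128 − 18.8 = 525.2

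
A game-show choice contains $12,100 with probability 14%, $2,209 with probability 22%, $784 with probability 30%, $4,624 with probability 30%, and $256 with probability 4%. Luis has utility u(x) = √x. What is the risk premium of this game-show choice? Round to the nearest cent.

E[u] = 0.14·√12100 + 0.22·√2209 + 0.3·√784 + 0.3·√4624 + 0.04·√256 = 0.14·110 + 0.22·47 + 0.3·28 + 0.3·68 + 0.04·16 = 55.18
CE = (55.18)² = 3044.8324
Risk premium = EV − CE = 3812.62 − 3044.8324 = 767.7876

$767.79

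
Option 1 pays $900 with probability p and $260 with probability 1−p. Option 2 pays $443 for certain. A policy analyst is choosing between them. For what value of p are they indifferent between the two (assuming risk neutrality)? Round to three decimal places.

p·900 + (1−p)·260 = 443
640p + 260 = 443
p = (443 − 260) / 640

p = 0.286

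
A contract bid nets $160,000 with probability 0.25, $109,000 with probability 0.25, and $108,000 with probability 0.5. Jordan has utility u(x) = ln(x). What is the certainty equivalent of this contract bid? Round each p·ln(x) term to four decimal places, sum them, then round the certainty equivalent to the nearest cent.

$119,419.76

E[u] = 0.25·ln(160000) + 0.25·ln(109000) + 0.5·ln(108000) = 2.9957 + 2.8998 + 5.7949 = 11.6904
CE = e^11.6904 ≈ 119419.76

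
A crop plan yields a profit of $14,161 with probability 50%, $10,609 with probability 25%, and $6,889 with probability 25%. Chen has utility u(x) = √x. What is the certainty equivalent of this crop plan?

$11,236

E[u] = 0.5·√14161 + 0.25·√10609 + 0.25·√6889 = 0.5·119 + 0.25·103 + 0.25·83 = 106
CE = (106)² = 11236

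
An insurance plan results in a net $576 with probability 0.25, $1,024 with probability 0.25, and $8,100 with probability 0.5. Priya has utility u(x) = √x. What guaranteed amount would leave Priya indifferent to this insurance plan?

$3,481

E[u] = 0.25·√576 + 0.25·√1024 + 0.5·√8100 = 0.25·24 + 0.25·32 + 0.5·90 = 59
CE = (59)² = 3481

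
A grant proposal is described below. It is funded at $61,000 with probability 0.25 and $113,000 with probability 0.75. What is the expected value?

EV = 0.25 × 61000 + 0.75 × 113000 = 15250 + 84750 = 100000

$100,000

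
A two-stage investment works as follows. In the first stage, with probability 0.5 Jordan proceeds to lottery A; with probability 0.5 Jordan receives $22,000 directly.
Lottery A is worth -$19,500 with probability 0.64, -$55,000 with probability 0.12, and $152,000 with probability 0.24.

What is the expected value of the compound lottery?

EV(A) = 0.64 × (-19500) + 0.12 × (-55000) + 0.24 × 152000 = -12480 − 6600 + 36480 = 17400
Branch B: 22000 (certain)
Overall = 0.5 × 17400 + 0.5 × 22000 = 8700 + 11000 = 19700

$19,700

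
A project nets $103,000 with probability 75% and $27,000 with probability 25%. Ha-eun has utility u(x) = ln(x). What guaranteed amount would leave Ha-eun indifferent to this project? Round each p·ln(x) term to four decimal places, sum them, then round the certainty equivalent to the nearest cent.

E[u] = 0.75·ln(103000) + 0.25·ln(27000) = 8.6569 + 2.5509 = 11.2078
CE = e^11.2078 ≈ 73703.09

$73,703.09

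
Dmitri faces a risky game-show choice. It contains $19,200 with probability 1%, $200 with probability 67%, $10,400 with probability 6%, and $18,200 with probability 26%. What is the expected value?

EV = 0.01 × 19200 + 0.67 × 200 + 0.06 × 10400 + 0.26 × 18200 = 192 + 134 + 624 + 4732 = 5682

$5,682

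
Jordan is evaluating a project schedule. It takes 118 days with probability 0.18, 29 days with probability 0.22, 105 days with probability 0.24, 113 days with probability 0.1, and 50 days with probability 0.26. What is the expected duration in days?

EV = 0.18 × 118 + 0.22 × 29 + 0.24 × 105 + 0.1 × 113 + 0.26 × 50 = 21.24 + 6.38 + 25.2 + 11.3 + 13 = 77.12

77.12 days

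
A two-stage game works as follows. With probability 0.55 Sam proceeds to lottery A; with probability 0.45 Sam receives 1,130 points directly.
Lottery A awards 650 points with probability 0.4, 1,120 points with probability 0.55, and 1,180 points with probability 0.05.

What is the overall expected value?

EV(A) = 0.4 × 650 + 0.55 × 1120 + 0.05 × 1180 = 260 + 616 + 59 = 935
Branch B: 1130 (certain)
Overall = 0.55 × 935 + 0.45 × 1130 = 514.25 + 508.5 = 1022.75

1022.75 points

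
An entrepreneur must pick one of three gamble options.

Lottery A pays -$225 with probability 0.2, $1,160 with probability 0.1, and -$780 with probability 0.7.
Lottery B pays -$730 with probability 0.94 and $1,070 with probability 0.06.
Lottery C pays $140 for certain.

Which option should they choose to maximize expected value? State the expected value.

Lottery A = 0.2 × (-225) + 0.1 × 1160 + 0.7 × (-780) = -45 + 116 − 546 = -475
Lottery B = 0.94 × (-730) + 0.06 × 1070 = -686.2 + 64.2 = -622
Lottery C: 140 (certain)

Lottery C ($140)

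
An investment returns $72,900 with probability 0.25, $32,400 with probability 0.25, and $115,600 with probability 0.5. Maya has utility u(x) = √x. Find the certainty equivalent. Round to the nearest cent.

E[u] = 0.25·√72900 + 0.25·√32400 + 0.5·√115600 = 0.25·270 + 0.25·180 + 0.5·340 = 282.5
CE = (282.5)² = 79806.25

$79,806.25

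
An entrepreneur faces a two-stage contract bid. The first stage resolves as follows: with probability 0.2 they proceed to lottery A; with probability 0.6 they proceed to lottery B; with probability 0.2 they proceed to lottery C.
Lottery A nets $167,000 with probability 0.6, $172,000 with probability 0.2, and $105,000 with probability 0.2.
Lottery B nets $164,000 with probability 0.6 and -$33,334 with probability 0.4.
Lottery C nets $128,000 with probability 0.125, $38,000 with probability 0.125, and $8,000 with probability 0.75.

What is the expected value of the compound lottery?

EV(A) = 0.6 × 167000 + 0.2 × 172000 + 0.2 × 105000 = 100200 + 34400 + 21000 = 155600
EV(B) = 0.6 × 164000 + 0.4 × (-33334) = 98400 − 13333.6 = 85066.4
EV(C) = 0.125 × 128000 + 0.125 × 38000 + 0.75 × 8000 = 16000 + 4750 + 6000 = 26750
Overall = 0.2 × 155600 + 0.6 × 85066.4 + 0.2 × 26750 = 31120 + 51039.84 + 5350 = 87509.84

$87,509.84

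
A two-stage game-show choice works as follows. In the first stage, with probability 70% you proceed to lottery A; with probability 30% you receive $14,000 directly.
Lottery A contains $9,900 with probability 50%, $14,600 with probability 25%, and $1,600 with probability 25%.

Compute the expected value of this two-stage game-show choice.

EV(A) = 0.5 × 9900 + 0.25 × 14600 + 0.25 × 1600 = 4950 + 3650 + 400 = 9000
Branch B: 14000 (certain)
Overall = 0.7 × 9000 + 0.3 × 14000 = 6300 + 4200 = 10500

$10,500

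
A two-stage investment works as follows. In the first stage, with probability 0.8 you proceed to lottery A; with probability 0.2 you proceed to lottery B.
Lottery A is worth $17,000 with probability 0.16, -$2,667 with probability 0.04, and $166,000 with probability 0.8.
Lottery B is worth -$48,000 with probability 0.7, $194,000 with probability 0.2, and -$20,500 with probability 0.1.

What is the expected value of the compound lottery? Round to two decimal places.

EV(A) = 0.16 × 17000 + 0.04 × (-2667) + 0.8 × 166000 = 2720 − 106.68 + 132800 = 135413.32
EV(B) = 0.7 × (-48000) + 0.2 × 194000 + 0.1 × (-20500) = -33600 + 38800 − 2050 = 3150
Overall = 0.8 × 135413.32 + 0.2 × 3150 = 108330.656 + 630 = 108960.656

$108,960.66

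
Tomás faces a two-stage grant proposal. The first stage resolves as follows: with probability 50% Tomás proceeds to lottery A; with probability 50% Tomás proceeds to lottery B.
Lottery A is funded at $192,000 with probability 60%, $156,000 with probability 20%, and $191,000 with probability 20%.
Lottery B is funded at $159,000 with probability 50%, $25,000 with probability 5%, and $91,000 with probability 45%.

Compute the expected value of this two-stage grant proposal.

EV(A) = 0.6 × 192000 + 0.2 × 156000 + 0.2 × 191000 = 115200 + 31200 + 38200 = 184600
EV(B) = 0.5 × 159000 + 0.05 × 25000 + 0.45 × 91000 = 79500 + 1250 + 40950 = 121700
Overall = 0.5 × 184600 + 0.5 × 121700 = 92300 + 60850 = 153150

$153,150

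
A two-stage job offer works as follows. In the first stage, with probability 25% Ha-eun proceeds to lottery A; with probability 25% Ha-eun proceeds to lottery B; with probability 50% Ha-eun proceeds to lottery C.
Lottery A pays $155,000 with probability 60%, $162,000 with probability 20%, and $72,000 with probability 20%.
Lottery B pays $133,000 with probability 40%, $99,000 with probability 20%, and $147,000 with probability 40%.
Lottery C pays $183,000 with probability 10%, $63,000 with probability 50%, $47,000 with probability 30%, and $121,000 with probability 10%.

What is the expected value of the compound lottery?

EV(A) = 0.6 × 155000 + 0.2 × 162000 + 0.2 × 72000 = 93000 + 32400 + 14400 = 139800
EV(B) = 0.4 × 133000 + 0.2 × 99000 + 0.4 × 147000 = 53200 + 19800 + 58800 = 131800
EV(C) = 0.1 × 183000 + 0.5 × 63000 + 0.3 × 47000 + 0.1 × 121000 = 18300 + 31500 + 14100 + 12100 = 76000
Overall = 0.25 × 139800 + 0.25 × 131800 + 0.5 × 76000 = 34950 + 32950 + 38000 = 105900

$105,900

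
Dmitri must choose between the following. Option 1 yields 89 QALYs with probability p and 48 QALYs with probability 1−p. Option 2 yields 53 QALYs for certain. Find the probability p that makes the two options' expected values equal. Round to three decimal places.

p = 0.122

p·89 + (1−p)·48 = 53
41p + 48 = 53
p = (53 − 48) / 41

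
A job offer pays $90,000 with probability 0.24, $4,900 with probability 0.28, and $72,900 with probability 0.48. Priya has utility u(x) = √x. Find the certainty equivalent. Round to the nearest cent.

E[u] = 0.24·√90000 + 0.28·√4900 + 0.48·√72900 = 0.24·300 + 0.28·70 + 0.48·270 = 221.2
CE = (221.2)² = 48929.44

$48,929.44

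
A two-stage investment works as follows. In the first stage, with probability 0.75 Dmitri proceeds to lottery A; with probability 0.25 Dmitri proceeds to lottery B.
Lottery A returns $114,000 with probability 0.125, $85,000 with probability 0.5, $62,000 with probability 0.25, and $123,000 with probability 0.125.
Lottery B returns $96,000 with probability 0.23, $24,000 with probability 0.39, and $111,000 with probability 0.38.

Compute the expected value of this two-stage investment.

$84,123.75

EV(A) = 0.125 × 114000 + 0.5 × 85000 + 0.25 × 62000 + 0.125 × 123000 = 14250 + 42500 + 15500 + 15375 = 87625
EV(B) = 0.23 × 96000 + 0.39 × 24000 + 0.38 × 111000 = 22080 + 9360 + 42180 = 73620
Overall = 0.75 × 87625 + 0.25 × 73620 = 65718.75 + 18405 = 84123.75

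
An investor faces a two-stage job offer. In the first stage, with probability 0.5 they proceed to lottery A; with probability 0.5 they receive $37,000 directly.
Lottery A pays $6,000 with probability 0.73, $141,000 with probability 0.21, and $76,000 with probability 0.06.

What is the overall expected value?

EV(A) = 0.73 × 6000 + 0.21 × 141000 + 0.06 × 76000 = 4380 + 29610 + 4560 = 38550
Branch B: 37000 (certain)
Overall = 0.5 × 38550 + 0.5 × 37000 = 19275 + 18500 = 37775

$37,775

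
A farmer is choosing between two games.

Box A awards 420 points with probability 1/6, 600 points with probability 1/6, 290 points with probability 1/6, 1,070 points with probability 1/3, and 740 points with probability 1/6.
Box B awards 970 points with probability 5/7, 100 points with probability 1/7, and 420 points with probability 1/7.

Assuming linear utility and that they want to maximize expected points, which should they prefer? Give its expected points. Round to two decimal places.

Box B (767.14 points)

Box A = 1/6 × 420 + 1/6 × 600 + 1/6 × 290 + 1/3 × 1070 + 1/6 × 740 = 70 + 100 + 48.3333 + 356.6667 + 123.3333 = 698.3333
Box B = 5/7 × 970 + 1/7 × 100 + 1/7 × 420 = 692.8571 + 14.2857 + 60 = 767.1429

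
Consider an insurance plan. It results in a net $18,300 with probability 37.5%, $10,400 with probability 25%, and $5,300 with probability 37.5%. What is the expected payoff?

$11,450

EV = 0.375 × 18300 + 0.25 × 10400 + 0.375 × 5300 = 6862.5 + 2600 + 1987.5 = 11450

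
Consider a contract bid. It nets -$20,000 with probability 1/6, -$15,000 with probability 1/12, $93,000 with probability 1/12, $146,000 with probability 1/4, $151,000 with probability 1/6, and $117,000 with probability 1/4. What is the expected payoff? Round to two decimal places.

$94,083.33

EV = 1/6 × (-20000) + 1/12 × (-15000) + 1/12 × 93000 + 1/4 × 146000 + 1/6 × 151000 + 1/4 × 117000 = -3333.3333 − 1250 + 7750 + 36500 + 25166.6667 + 29250 = 94083.3333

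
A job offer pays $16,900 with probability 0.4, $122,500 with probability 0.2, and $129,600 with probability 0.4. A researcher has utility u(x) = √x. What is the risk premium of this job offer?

E[u] = 0.4·√16900 + 0.2·√122500 + 0.4·√129600 = 0.4·130 + 0.2·350 + 0.4·360 = 266
CE = (266)² = 70756
Risk premium = EV − CE = 83100 − 70756 = 12344

$12,344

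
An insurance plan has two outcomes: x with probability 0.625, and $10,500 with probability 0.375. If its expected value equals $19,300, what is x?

x = $24,580

0.625·x + 0.375·10500 = 19300
0.625·x = 19300 − 3937.5 = 15362.5
x = 15362.5 / 0.625 = 24580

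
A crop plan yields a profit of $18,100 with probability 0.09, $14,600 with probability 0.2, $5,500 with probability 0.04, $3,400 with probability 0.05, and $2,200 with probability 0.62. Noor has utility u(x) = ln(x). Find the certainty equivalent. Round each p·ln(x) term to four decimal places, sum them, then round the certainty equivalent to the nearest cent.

E[u] = 0.09·ln(18100) + 0.2·ln(14600) + 0.04·ln(5500) + 0.05·ln(3400) + 0.62·ln(2200) = 0.8823 + 1.9178 + 0.3445 + 0.4066 + 4.7717 = 8.3229
CE = e^8.3229 ≈ 4117.08

$4,117.08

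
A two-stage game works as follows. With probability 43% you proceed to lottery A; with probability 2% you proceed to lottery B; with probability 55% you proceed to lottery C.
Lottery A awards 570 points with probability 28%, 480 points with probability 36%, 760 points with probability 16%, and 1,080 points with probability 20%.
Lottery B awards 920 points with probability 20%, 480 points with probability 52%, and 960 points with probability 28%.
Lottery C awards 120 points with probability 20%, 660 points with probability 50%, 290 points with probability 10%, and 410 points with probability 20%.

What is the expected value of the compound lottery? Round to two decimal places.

557.90 points

EV(A) = 0.28 × 570 + 0.36 × 480 + 0.16 × 760 + 0.2 × 1080 = 159.6 + 172.8 + 121.6 + 216 = 670
EV(B) = 0.2 × 920 + 0.52 × 480 + 0.28 × 960 = 184 + 249.6 + 268.8 = 702.4
EV(C) = 0.2 × 120 + 0.5 × 660 + 0.1 × 290 + 0.2 × 410 = 24 + 330 + 29 + 82 = 465
Overall = 0.43 × 670 + 0.02 × 702.4 + 0.55 × 465 = 288.1 + 14.048 + 255.75 = 557.898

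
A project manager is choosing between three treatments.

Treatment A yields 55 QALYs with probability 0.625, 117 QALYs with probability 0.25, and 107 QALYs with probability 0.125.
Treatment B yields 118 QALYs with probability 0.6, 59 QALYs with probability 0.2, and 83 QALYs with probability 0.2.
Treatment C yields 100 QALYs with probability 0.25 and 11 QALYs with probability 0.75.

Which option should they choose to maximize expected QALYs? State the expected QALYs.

Treatment B (99.2 QALYs)

Treatment A = 0.625 × 55 + 0.25 × 117 + 0.125 × 107 = 34.375 + 29.25 + 13.375 = 77
Treatment B = 0.6 × 118 + 0.2 × 59 + 0.2 × 83 = 70.8 + 11.8 + 16.6 = 99.2
Treatment C = 0.25 × 100 + 0.75 × 11 = 25 + 8.25 = 33.25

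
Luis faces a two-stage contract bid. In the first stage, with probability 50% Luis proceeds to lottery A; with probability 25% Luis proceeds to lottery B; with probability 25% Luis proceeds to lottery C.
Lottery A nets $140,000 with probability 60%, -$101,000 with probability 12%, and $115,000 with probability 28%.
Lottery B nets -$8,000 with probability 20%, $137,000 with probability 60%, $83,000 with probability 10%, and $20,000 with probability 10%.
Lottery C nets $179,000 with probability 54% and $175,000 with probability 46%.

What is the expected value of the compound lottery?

$119,055

EV(A) = 0.6 × 140000 + 0.12 × (-101000) + 0.28 × 115000 = 84000 − 12120 + 32200 = 104080
EV(B) = 0.2 × (-8000) + 0.6 × 137000 + 0.1 × 83000 + 0.1 × 20000 = -1600 + 82200 + 8300 + 2000 = 90900
EV(C) = 0.54 × 179000 + 0.46 × 175000 = 96660 + 80500 = 177160
Overall = 0.5 × 104080 + 0.25 × 90900 + 0.25 × 177160 = 52040 + 22725 + 44290 = 119055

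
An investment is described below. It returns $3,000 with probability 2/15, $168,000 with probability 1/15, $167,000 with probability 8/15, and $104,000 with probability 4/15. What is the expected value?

EV = 2/15 × 3000 + 1/15 × 168000 + 8/15 × 167000 + 4/15 × 104000 = 400 + 11200 + 89066.6667 + 27733.3333 = 128400

$128,400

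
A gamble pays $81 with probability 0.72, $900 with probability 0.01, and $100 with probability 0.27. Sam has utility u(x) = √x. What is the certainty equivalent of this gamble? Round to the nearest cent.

$89.87

E[u] = 0.72·√81 + 0.01·√900 + 0.27·√100 = 0.72·9 + 0.01·30 + 0.27·10 = 9.48
CE = (9.48)² = 89.8704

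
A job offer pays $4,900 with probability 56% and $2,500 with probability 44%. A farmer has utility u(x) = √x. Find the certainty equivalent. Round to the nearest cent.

$3,745.44

E[u] = 0.56·√4900 + 0.44·√2500 = 0.56·70 + 0.44·50 = 61.2
CE = (61.2)² = 3745.44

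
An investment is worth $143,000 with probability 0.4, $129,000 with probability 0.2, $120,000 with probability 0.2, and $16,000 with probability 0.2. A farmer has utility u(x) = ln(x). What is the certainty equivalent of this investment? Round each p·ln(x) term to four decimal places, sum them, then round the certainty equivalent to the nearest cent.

$87,273.31

E[u] = 0.4·ln(143000) + 0.2·ln(129000) + 0.2·ln(120000) + 0.2·ln(16000) = 4.7482 + 2.3535 + 2.3390 + 1.9361 = 11.3768
CE = e^11.3768 ≈ 87273.31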